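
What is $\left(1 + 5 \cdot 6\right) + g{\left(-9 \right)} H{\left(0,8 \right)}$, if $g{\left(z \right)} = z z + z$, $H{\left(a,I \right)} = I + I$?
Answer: $1183$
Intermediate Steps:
$H{\left(a,I \right)} = 2 I$
$g{\left(z \right)} = z + z^{2}$ ($g{\left(z \right)} = z^{2} + z = z + z^{2}$)
$\left(1 + 5 \cdot 6\right) + g{\left(-9 \right)} H{\left(0,8 \right)} = \left(1 + 5 \cdot 6\right) + - 9 \left(1 - 9\right) 2 \cdot 8 = \left(1 + 30\right) + \left(-9\right) \left(-8\right) 16 = 31 + 72 \cdot 16 = 31 + 1152 = 1183$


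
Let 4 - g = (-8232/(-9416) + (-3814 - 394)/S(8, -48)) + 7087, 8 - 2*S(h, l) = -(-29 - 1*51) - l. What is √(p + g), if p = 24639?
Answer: √5450055086355/17655 ≈ 132.23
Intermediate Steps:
S(h, l) = -36 + l/2 (S(h, l) = 4 - (-(-29 - 1*51) - l)/2 = 4 - (-(-29 - 51) - l)/2 = 4 - (-1*(-80) - l)/2 = 4 - (80 - l)/2 = 4 + (-40 + l/2) = -36 + l/2)
g = -126304004/17655 (g = 4 - ((-8232/(-9416) + (-3814 - 394)/(-36 + (½)*(-48))) + 7087) = 4 - ((-8232*(-1/9416) - 4208/(-36 - 24)) + 7087) = 4 - ((1029/1177 - 4208/(-60)) + 7087) = 4 - ((1029/1177 - 4208*(-1/60)) + 7087) = 4 - ((1029/1177 + 1052/15) + 7087) = 4 - (1253639/17655 + 7087) = 4 - 1*126374624/17655 = 4 - 126374624/17655 = -126304004/17655 ≈ -7154.0)
√(p + g) = √(24639 - 126304004/17655) = √(308697541/17655) = √5450055086355/17655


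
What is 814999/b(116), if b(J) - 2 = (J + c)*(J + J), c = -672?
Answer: -814999/128990 ≈ -6.3183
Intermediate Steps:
b(J) = 2 + 2*J*(-672 + J) (b(J) = 2 + (J - 672)*(J + J) = 2 + (-672 + J)*(2*J) = 2 + 2*J*(-672 + J))
814999/b(116) = 814999/(2 - 1344*116 + 2*116²) = 814999/(2 - 155904 + 2*13456) = 814999/(2 - 155904 + 26912) = 814999/(-128990) = 814999*(-1/128990) = -814999/128990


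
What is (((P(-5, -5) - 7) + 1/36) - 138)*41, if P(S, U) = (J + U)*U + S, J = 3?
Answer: -206599/36 ≈ -5738.9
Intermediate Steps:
P(S, U) = S + U*(3 + U) (P(S, U) = (3 + U)*U + S = U*(3 + U) + S = S + U*(3 + U))
(((P(-5, -5) - 7) + 1/36) - 138)*41 = ((((-5 + (-5)**2 + 3*(-5)) - 7) + 1/36) - 138)*41 = ((((-5 + 25 - 15) - 7) + 1/36) - 138)*41 = (((5 - 7) + 1/36) - 138)*41 = ((-2 + 1/36) - 138)*41 = (-71/36 - 138)*41 = -5039/36*41 = -206599/36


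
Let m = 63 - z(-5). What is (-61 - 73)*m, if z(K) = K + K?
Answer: -9782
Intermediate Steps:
z(K) = 2*K
m = 73 (m = 63 - 2*(-5) = 63 - 1*(-10) = 63 + 10 = 73)
(-61 - 73)*m = (-61 - 73)*73 = -134*73 = -9782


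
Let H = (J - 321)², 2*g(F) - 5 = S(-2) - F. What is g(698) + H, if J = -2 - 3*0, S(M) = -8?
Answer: 207957/2 ≈ 1.0398e+5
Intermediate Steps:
g(F) = -3/2 - F/2 (g(F) = 5/2 + (-8 - F)/2 = 5/2 + (-4 - F/2) = -3/2 - F/2)
J = -2 (J = -2 + 0 = -2)
H = 104329 (H = (-2 - 321)² = (-323)² = 104329)
g(698) + H = (-3/2 - ½*698) + 104329 = (-3/2 - 349) + 104329 = -701/2 + 104329 = 207957/2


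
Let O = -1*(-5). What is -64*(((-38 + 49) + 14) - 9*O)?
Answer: 1280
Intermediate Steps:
O = 5
-64*(((-38 + 49) + 14) - 9*O) = -64*(((-38 + 49) + 14) - 9*5) = -64*((11 + 14) - 45) = -64*(25 - 45) = -64*(-20) = 1280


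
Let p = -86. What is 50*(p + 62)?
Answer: -1200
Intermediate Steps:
50*(p + 62) = 50*(-86 + 62) = 50*(-24) = -1200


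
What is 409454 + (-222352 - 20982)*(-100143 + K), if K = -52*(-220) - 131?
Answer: 21616742010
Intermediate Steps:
K = 11309 (K = 11440 - 131 = 11309)
409454 + (-222352 - 20982)*(-100143 + K) = 409454 + (-222352 - 20982)*(-100143 + 11309) = 409454 - 243334*(-88834) = 409454 + 21616332556 = 21616742010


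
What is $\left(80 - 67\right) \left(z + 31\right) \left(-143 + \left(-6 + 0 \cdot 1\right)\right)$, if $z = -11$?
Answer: $-38740$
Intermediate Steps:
$\left(80 - 67\right) \left(z + 31\right) \left(-143 + \left(-6 + 0 \cdot 1\right)\right) = \left(80 - 67\right) \left(-11 + 31\right) \left(-143 + \left(-6 + 0 \cdot 1\right)\right) = 13 \cdot 20 \left(-143 + \left(-6 + 0\right)\right) = 260 \left(-143 - 6\right) = 260 \left(-149\right) = -38740$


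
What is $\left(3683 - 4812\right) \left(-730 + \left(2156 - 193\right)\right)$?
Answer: $-1392057$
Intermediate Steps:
$\left(3683 - 4812\right) \left(-730 + \left(2156 - 193\right)\right) = - 1129 \left(-730 + \left(2156 - 193\right)\right) = - 1129 \left(-730 + 1963\right) = \left(-1129\right) 1233 = -1392057$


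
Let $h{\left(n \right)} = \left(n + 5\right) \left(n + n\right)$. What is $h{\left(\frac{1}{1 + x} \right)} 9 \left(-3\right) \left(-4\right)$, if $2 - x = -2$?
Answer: $\frac{5616}{25} \approx 224.64$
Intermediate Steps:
$x = 4$ ($x = 2 - -2 = 2 + 2 = 4$)
$h{\left(n \right)} = 2 n \left(5 + n\right)$ ($h{\left(n \right)} = \left(5 + n\right) 2 n = 2 n \left(5 + n\right)$)
$h{\left(\frac{1}{1 + x} \right)} 9 \left(-3\right) \left(-4\right) = \frac{2 \left(5 + \frac{1}{1 + 4}\right)}{1 + 4} \cdot 9 \left(-3\right) \left(-4\right) = \frac{2 \left(5 + \frac{1}{5}\right)}{5} \left(\left(-27\right) \left(-4\right)\right) = 2 \cdot \frac{1}{5} \left(5 + \frac{1}{5}\right) 108 = 2 \cdot \frac{1}{5} \cdot \frac{26}{5} \cdot 108 = \frac{52}{25} \cdot 108 = \frac{5616}{25}$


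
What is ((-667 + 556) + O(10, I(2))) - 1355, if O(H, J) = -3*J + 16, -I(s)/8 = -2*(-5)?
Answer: -1210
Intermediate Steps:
I(s) = -80 (I(s) = -(-16)*(-5) = -8*10 = -80)
O(H, J) = 16 - 3*J
((-667 + 556) + O(10, I(2))) - 1355 = ((-667 + 556) + (16 - 3*(-80))) - 1355 = (-111 + (16 + 240)) - 1355 = (-111 + 256) - 1355 = 145 - 1355 = -1210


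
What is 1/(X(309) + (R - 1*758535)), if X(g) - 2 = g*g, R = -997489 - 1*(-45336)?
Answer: -1/1615205 ≈ -6.1912e-7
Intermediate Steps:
R = -952153 (R = -997489 + 45336 = -952153)
X(g) = 2 + g² (X(g) = 2 + g*g = 2 + g²)
1/(X(309) + (R - 1*758535)) = 1/((2 + 309²) + (-952153 - 1*758535)) = 1/((2 + 95481) + (-952153 - 758535)) = 1/(95483 - 1710688) = 1/(-1615205) = -1/1615205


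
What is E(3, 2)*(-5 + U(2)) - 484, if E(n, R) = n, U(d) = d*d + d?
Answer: -481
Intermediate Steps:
U(d) = d + d² (U(d) = d² + d = d + d²)
E(3, 2)*(-5 + U(2)) - 484 = 3*(-5 + 2*(1 + 2)) - 484 = 3*(-5 + 2*3) - 484 = 3*(-5 + 6) - 484 = 3*1 - 484 = 3 - 484 = -481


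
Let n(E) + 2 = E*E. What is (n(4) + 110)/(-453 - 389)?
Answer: -62/421 ≈ -0.14727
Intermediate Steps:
n(E) = -2 + E**2 (n(E) = -2 + E*E = -2 + E**2)
(n(4) + 110)/(-453 - 389) = ((-2 + 4**2) + 110)/(-453 - 389) = ((-2 + 16) + 110)/(-842) = (14 + 110)*(-1/842) = 124*(-1/842) = -62/421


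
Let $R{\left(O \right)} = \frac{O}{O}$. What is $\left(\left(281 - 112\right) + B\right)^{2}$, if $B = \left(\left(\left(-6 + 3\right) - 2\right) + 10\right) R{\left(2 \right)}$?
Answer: $30276$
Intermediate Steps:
$R{\left(O \right)} = 1$
$B = 5$ ($B = \left(\left(\left(-6 + 3\right) - 2\right) + 10\right) 1 = \left(\left(-3 - 2\right) + 10\right) 1 = \left(-5 + 10\right) 1 = 5 \cdot 1 = 5$)
$\left(\left(281 - 112\right) + B\right)^{2} = \left(\left(281 - 112\right) + 5\right)^{2} = \left(169 + 5\right)^{2} = 174^{2} = 30276$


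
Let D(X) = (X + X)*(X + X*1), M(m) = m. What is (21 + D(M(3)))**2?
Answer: 3249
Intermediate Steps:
D(X) = 4*X**2 (D(X) = (2*X)*(X + X) = (2*X)*(2*X) = 4*X**2)
(21 + D(M(3)))**2 = (21 + 4*3**2)**2 = (21 + 4*9)**2 = (21 + 36)**2 = 57**2 = 3249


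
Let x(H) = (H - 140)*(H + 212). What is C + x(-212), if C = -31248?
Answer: -31248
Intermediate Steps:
x(H) = (-140 + H)*(212 + H)
C + x(-212) = -31248 + (-29680 + (-212)² + 72*(-212)) = -31248 + (-29680 + 44944 - 15264) = -31248 + 0 = -31248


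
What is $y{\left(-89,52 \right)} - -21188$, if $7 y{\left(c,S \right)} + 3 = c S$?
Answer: $\frac{143685}{7} \approx 20526.0$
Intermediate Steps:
$y{\left(c,S \right)} = - \frac{3}{7} + \frac{S c}{7}$ ($y{\left(c,S \right)} = - \frac{3}{7} + \frac{c S}{7} = - \frac{3}{7} + \frac{S c}{7}$)
$y{\left(-89,52 \right)} - -21188 = \left(- \frac{3}{7} + \frac{1}{7} \cdot 52 \left(-89\right)\right) - -21188 = \left(- \frac{3}{7} - \frac{4628}{7}\right) + 21188 = - \frac{4631}{7} + 21188 = \frac{143685}{7}$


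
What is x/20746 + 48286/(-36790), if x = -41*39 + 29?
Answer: -264875414/190811335 ≈ -1.3882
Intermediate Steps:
x = -1570 (x = -1599 + 29 = -1570)
x/20746 + 48286/(-36790) = -1570/20746 + 48286/(-36790) = -1570*1/20746 + 48286*(-1/36790) = -785/10373 - 24143/18395 = -264875414/190811335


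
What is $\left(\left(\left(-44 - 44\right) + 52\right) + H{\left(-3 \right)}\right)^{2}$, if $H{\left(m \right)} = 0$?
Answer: $1296$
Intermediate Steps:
$\left(\left(\left(-44 - 44\right) + 52\right) + H{\left(-3 \right)}\right)^{2} = \left(\left(\left(-44 - 44\right) + 52\right) + 0\right)^{2} = \left(\left(-88 + 52\right) + 0\right)^{2} = \left(-36 + 0\right)^{2} = \left(-36\right)^{2} = 1296$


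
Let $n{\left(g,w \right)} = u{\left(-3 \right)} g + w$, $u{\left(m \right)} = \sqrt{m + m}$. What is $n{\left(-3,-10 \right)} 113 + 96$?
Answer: $-1034 - 339 i \sqrt{6} \approx -1034.0 - 830.38 i$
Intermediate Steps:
$u{\left(m \right)} = \sqrt{2} \sqrt{m}$ ($u{\left(m \right)} = \sqrt{2 m} = \sqrt{2} \sqrt{m}$)
$n{\left(g,w \right)} = w + i g \sqrt{6}$ ($n{\left(g,w \right)} = \sqrt{2} \sqrt{-3} g + w = \sqrt{2} i \sqrt{3} g + w = i \sqrt{6} g + w = i g \sqrt{6} + w = w + i g \sqrt{6}$)
$n{\left(-3,-10 \right)} 113 + 96 = \left(-10 + i \left(-3\right) \sqrt{6}\right) 113 + 96 = \left(-10 - 3 i \sqrt{6}\right) 113 + 96 = \left(-1130 - 339 i \sqrt{6}\right) + 96 = -1034 - 339 i \sqrt{6}$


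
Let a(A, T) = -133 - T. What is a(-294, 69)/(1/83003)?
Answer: -16766606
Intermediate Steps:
a(-294, 69)/(1/83003) = (-133 - 1*69)/(1/83003) = (-133 - 69)/(1/83003) = -202*83003 = -16766606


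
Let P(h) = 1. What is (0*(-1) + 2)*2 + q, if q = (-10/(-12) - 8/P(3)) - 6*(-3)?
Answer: 89/6 ≈ 14.833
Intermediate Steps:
q = 65/6 (q = (-10/(-12) - 8/1) - 6*(-3) = (-10*(-1/12) - 8*1) + 18 = (⅚ - 8) + 18 = -43/6 + 18 = 65/6 ≈ 10.833)
(0*(-1) + 2)*2 + q = (0*(-1) + 2)*2 + 65/6 = (0 + 2)*2 + 65/6 = 2*2 + 65/6 = 4 + 65/6 = 89/6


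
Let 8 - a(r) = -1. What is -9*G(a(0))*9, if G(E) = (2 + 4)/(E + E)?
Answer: -27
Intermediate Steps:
a(r) = 9 (a(r) = 8 - 1*(-1) = 8 + 1 = 9)
G(E) = 3/E (G(E) = 6/((2*E)) = 6*(1/(2*E)) = 3/E)
-9*G(a(0))*9 = -27/9*9 = -9*⅓*9 = -3*9 = -27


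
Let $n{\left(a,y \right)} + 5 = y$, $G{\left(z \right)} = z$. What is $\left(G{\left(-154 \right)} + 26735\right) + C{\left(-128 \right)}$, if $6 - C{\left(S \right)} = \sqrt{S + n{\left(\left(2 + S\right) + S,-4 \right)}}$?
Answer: $26587 - i \sqrt{137} \approx 26587.0 - 11.705 i$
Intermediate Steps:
$n{\left(a,y \right)} = -5 + y$
$C{\left(S \right)} = 6 - \sqrt{-9 + S}$ ($C{\left(S \right)} = 6 - \sqrt{S - 9} = 6 - \sqrt{-9 + S}$)
$\left(G{\left(-154 \right)} + 26735\right) + C{\left(-128 \right)} = \left(-154 + 26735\right) + \left(6 - \sqrt{-9 - 128}\right) = 26581 + \left(6 - \sqrt{-137}\right) = 26581 + \left(6 - i \sqrt{137}\right) = 26587 - i \sqrt{137}$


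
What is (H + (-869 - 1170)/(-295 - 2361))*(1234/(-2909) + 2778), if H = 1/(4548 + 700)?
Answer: 84455613021/39597308 ≈ 2132.9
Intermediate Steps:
H = 1/5248 ≈ 0.00019055
(H + (-869 - 1170)/(-295 - 2361))*(1234/(-2909) + 2778) = (1/5248 + (-869 - 1170)/(-295 - 2361))*(1234/(-2909) + 2778) = (1/5248 - 2039/(-2656))*(1234*(-1/2909) + 2778) = (1/5248 - 2039*(-1/2656))*(-1234/2909 + 2778) = (1/5248 + 2039/2656)*(8079968/2909) = (334479/435584)*(8079968/2909) = 84455613021/39597308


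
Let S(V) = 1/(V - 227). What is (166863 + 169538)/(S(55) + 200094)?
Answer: 57860972/34416167 ≈ 1.6812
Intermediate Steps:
S(V) = 1/(-227 + V)
(166863 + 169538)/(S(55) + 200094) = (166863 + 169538)/(1/(-227 + 55) + 200094) = 336401/(1/(-172) + 200094) = 336401/(-1/172 + 200094) = 336401/(34416167/172) = 336401*(172/34416167) = 57860972/34416167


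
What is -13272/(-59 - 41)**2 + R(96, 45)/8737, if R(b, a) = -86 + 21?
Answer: -14575933/10921250 ≈ -1.3346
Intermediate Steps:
R(b, a) = -65
-13272/(-59 - 41)**2 + R(96, 45)/8737 = -13272/(-59 - 41)**2 - 65/8737 = -13272/((-100)**2) - 65*1/8737 = -13272/10000 - 65/8737 = -13272*1/10000 - 65/8737 = -1659/1250 - 65/8737 = -14575933/10921250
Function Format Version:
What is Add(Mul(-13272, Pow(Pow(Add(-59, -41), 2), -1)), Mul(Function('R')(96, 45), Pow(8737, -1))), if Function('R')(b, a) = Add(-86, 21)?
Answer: Rational(-14575933, 10921250) ≈ -1.3346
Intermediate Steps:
Function('R')(b, a) = -65
Add(Mul(-13272, Pow(Pow(Add(-59, -41), 2), -1)), Mul(Function('R')(96, 45), Pow(8737, -1))) = Add(Mul(-13272, Pow(Pow(Add(-59, -41), 2), -1)), Mul(-65, Pow(8737, -1))) = Add(Mul(-13272, Pow(Pow(-100, 2), -1)), Mul(-65, Rational(1, 8737))) = Add(Mul(-13272, Pow(10000, -1)), Rational(-65, 8737)) = Add(Mul(-13272, Rational(1, 10000)), Rational(-65, 8737)) = Add(Rational(-1659, 1250), Rational(-65, 8737)) = Rational(-14575933, 10921250)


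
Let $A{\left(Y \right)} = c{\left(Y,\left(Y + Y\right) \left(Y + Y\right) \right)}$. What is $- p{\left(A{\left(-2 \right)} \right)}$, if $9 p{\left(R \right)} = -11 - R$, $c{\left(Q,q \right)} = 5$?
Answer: $\frac{16}{9} \approx 1.7778$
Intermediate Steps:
$A{\left(Y \right)} = 5$
$p{\left(R \right)} = - \frac{11}{9} - \frac{R}{9}$ ($p{\left(R \right)} = \frac{-11 - R}{9} = - \frac{11}{9} - \frac{R}{9}$)
$- p{\left(A{\left(-2 \right)} \right)} = - (- \frac{11}{9} - \frac{5}{9}) = \left(-1\right) \left(- \frac{16}{9}\right) = \frac{16}{9}$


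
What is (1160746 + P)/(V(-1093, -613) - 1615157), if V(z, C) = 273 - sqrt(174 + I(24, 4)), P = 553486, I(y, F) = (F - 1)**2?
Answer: -2768285829088/2607850333273 + 1714232*sqrt(183)/2607850333273 ≈ -1.0615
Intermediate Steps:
I(y, F) = (-1 + F)**2
V(z, C) = 273 - sqrt(183) (V(z, C) = 273 - sqrt(174 + (-1 + 4)**2) = 273 - sqrt(174 + 3**2) = 273 - sqrt(174 + 9) = 273 - sqrt(183))
(1160746 + P)/(V(-1093, -613) - 1615157) = (1160746 + 553486)/((273 - sqrt(183)) - 1615157) = 1714232/(-1614884 - sqrt(183))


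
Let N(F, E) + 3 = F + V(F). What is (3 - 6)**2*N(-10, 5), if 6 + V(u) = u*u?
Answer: 729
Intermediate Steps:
V(u) = -6 + u**2 (V(u) = -6 + u*u = -6 + u**2)
N(F, E) = -9 + F + F**2 (N(F, E) = -3 + (F + (-6 + F**2)) = -3 + (-6 + F + F**2) = -9 + F + F**2)
(3 - 6)**2*N(-10, 5) = (3 - 6)**2*(-9 - 10 + (-10)**2) = (-3)**2*(-9 - 10 + 100) = 9*81 = 729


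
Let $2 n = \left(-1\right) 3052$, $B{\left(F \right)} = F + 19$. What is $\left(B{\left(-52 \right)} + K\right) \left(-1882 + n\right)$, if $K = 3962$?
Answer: $-13390032$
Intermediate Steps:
$B{\left(F \right)} = 19 + F$
$n = -1526$ ($n = \frac{\left(-1\right) 3052}{2} = \frac{1}{2} \left(-3052\right) = -1526$)
$\left(B{\left(-52 \right)} + K\right) \left(-1882 + n\right) = \left(\left(19 - 52\right) + 3962\right) \left(-1882 - 1526\right) = \left(-33 + 3962\right) \left(-3408\right) = 3929 \left(-3408\right) = -13390032$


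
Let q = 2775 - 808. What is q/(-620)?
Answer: -1967/620 ≈ -3.1726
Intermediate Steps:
q = 1967
q/(-620) = 1967/(-620) = 1967*(-1/620) = -1967/620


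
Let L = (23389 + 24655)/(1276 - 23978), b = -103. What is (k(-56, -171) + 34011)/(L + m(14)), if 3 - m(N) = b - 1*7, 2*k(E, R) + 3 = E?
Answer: 771448013/2517282 ≈ 306.46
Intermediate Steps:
k(E, R) = -3/2 + E/2
m(N) = 113 (m(N) = 3 - (-103 - 1*7) = 3 - (-103 - 7) = 3 - 1*(-110) = 3 + 110 = 113)
L = -24022/11351 (L = 48044/(-22702) = 48044*(-1/22702) = -24022/11351 ≈ -2.1163)
(k(-56, -171) + 34011)/(L + m(14)) = ((-3/2 + (½)*(-56)) + 34011)/(-24022/11351 + 113) = ((-3/2 - 28) + 34011)/(1258641/11351) = (-59/2 + 34011)*(11351/1258641) = (67963/2)*(11351/1258641) = 771448013/2517282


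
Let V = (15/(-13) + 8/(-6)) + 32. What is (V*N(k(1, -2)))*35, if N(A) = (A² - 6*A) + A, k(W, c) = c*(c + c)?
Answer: 322280/13 ≈ 24791.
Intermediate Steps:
k(W, c) = 2*c² (k(W, c) = c*(2*c) = 2*c²)
N(A) = A² - 5*A
V = 1151/39 (V = (15*(-1/13) + 8*(-⅙)) + 32 = (-15/13 - 4/3) + 32 = -97/39 + 32 = 1151/39 ≈ 29.513)
(V*N(k(1, -2)))*35 = (1151*((2*(-2)²)*(-5 + 2*(-2)²))/39)*35 = (1151*((2*4)*(-5 + 2*4))/39)*35 = (1151*(8*(-5 + 8))/39)*35 = (1151*(8*3)/39)*35 = ((1151/39)*24)*35 = (9208/13)*35 = 322280/13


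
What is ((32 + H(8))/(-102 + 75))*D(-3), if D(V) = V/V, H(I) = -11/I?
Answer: -245/216 ≈ -1.1343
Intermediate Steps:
D(V) = 1
((32 + H(8))/(-102 + 75))*D(-3) = ((32 - 11/8)/(-102 + 75))*1 = ((32 - 11*⅛)/(-27))*1 = ((32 - 11/8)*(-1/27))*1 = ((245/8)*(-1/27))*1 = -245/216*1 = -245/216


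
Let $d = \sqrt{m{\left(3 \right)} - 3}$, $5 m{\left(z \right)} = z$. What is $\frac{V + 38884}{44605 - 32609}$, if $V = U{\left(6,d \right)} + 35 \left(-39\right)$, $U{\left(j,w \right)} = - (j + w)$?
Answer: $\frac{37513}{11996} - \frac{i \sqrt{15}}{29990} \approx 3.1271 - 0.00012914 i$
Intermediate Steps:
$m{\left(z \right)} = \frac{z}{5}$
$d = \frac{2 i \sqrt{15}}{5}$ ($d = \sqrt{\frac{1}{5} \cdot 3 - 3} = \sqrt{\frac{3}{5} - 3} = \sqrt{- \frac{12}{5}} = \frac{2 i \sqrt{15}}{5} \approx 1.5492 i$)
$U{\left(j,w \right)} = - j - w$
$V = -1371 - \frac{2 i \sqrt{15}}{5}$ ($V = \left(\left(-1\right) 6 - \frac{2 i \sqrt{15}}{5}\right) + 35 \left(-39\right) = \left(-6 - \frac{2 i \sqrt{15}}{5}\right) - 1365 = -1371 - \frac{2 i \sqrt{15}}{5} \approx -1371.0 - 1.5492 i$)
$\frac{V + 38884}{44605 - 32609} = \frac{\left(-1371 - \frac{2 i \sqrt{15}}{5}\right) + 38884}{44605 - 32609} = \frac{37513 - \frac{2 i \sqrt{15}}{5}}{11996} = \left(37513 - \frac{2 i \sqrt{15}}{5}\right) \frac{1}{11996} = \frac{37513}{11996} - \frac{i \sqrt{15}}{29990}$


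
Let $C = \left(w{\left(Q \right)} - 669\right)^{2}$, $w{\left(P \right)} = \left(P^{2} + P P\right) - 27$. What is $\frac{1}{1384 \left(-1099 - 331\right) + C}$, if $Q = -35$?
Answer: $\frac{1}{1097396} \approx 9.1125 \cdot 10^{-7}$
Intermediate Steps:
$w{\left(P \right)} = -27 + 2 P^{2}$ ($w{\left(P \right)} = \left(P^{2} + P^{2}\right) - 27 = 2 P^{2} - 27 = -27 + 2 P^{2}$)
$C = 3076516$ ($C = \left(\left(-27 + 2 \left(-35\right)^{2}\right) - 669\right)^{2} = \left(\left(-27 + 2 \cdot 1225\right) - 669\right)^{2} = \left(\left(-27 + 2450\right) - 669\right)^{2} = \left(2423 - 669\right)^{2} = 1754^{2} = 3076516$)
$\frac{1}{1384 \left(-1099 - 331\right) + C} = \frac{1}{1384 \left(-1099 - 331\right) + 3076516} = \frac{1}{1384 \left(-1430\right) + 3076516} = \frac{1}{-1979120 + 3076516} = \frac{1}{1097396}$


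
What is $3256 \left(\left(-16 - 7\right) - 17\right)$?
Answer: $-130240$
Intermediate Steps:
$3256 \left(\left(-16 - 7\right) - 17\right) = 3256 \left(-23 - 17\right) = 3256 \left(-40\right) = -130240$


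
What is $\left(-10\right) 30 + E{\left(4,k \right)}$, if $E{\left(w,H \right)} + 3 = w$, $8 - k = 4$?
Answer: $-299$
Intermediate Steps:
$k = 4$ ($k = 8 - 4 = 4$)
$E{\left(w,H \right)} = -3 + w$
$\left(-10\right) 30 + E{\left(4,k \right)} = \left(-10\right) 30 + \left(-3 + 4\right) = -300 + 1 = -299$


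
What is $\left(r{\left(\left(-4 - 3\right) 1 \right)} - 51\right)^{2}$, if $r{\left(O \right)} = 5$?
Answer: $2116$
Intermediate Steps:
$\left(r{\left(\left(-4 - 3\right) 1 \right)} - 51\right)^{2} = \left(5 - 51\right)^{2} = \left(-46\right)^{2} = 2116$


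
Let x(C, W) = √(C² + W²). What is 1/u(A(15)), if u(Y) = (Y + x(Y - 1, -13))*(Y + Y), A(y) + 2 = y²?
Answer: 1/552 - √49453/123096 ≈ 5.0342e-6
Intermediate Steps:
A(y) = -2 + y²
u(Y) = 2*Y*(Y + √(169 + (-1 + Y)²)) (u(Y) = (Y + √((Y - 1)² + (-13)²))*(Y + Y) = (Y + √((-1 + Y)² + 169))*(2*Y) = (Y + √(169 + (-1 + Y)²))*(2*Y) = 2*Y*(Y + √(169 + (-1 + Y)²)))
1/u(A(15)) = 1/(2*(-2 + 15²)*((-2 + 15²) + √(169 + (-1 + (-2 + 15²))²))) = 1/(2*(-2 + 225)*((-2 + 225) + √(169 + (-1 + (-2 + 225))²))) = 1/(2*223*(223 + √(169 + (-1 + 223)²))) = 1/(2*223*(223 + √(169 + 222²))) = 1/(2*223*(223 + √(169 + 49284))) = 1/(2*223*(223 + √49453)) = 1/(99458 + 446*√49453)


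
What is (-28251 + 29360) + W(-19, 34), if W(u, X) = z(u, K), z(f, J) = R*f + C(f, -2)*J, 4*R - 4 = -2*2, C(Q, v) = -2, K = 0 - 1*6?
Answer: 1121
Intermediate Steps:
K = -6 (K = 0 - 6 = -6)
R = 0 (R = 1 + (-2*2)/4 = 1 + (¼)*(-4) = 1 - 1 = 0)
z(f, J) = -2*J (z(f, J) = 0*f - 2*J = 0 - 2*J = -2*J)
W(u, X) = 12 (W(u, X) = -2*(-6) = 12)
(-28251 + 29360) + W(-19, 34) = (-28251 + 29360) + 12 = 1109 + 12 = 1121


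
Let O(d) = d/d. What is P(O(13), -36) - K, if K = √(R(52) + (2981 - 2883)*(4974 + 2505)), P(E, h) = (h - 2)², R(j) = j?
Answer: 1444 - √732994 ≈ 587.85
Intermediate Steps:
O(d) = 1
P(E, h) = (-2 + h)²
K = √732994 (K = √(52 + (2981 - 2883)*(4974 + 2505)) = √(52 + 98*7479) = √(52 + 732942) = √732994 ≈ 856.15)
P(O(13), -36) - K = (-2 - 36)² - √732994 = (-38)² - √732994 = 1444 - √732994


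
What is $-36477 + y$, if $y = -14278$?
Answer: $-50755$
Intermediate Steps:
$-36477 + y = -36477 - 14278 = -50755$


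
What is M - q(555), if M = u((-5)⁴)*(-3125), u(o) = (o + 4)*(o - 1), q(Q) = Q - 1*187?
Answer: -1226550368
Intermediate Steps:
q(Q) = -187 + Q (q(Q) = Q - 187 = -187 + Q)
u(o) = (-1 + o)*(4 + o) (u(o) = (4 + o)*(-1 + o) = (-1 + o)*(4 + o))
M = -1226550000 (M = (-4 + ((-5)⁴)² + 3*(-5)⁴)*(-3125) = (-4 + 625² + 3*625)*(-3125) = (-4 + 390625 + 1875)*(-3125) = 392496*(-3125) = -1226550000)
M - q(555) = -1226550000 - (-187 + 555) = -1226550000 - 1*368 = -1226550000 - 368 = -1226550368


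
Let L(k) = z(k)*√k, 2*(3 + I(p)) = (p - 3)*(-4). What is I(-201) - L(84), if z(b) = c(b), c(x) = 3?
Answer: 405 - 6*√21 ≈ 377.50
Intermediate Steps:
I(p) = 3 - 2*p (I(p) = -3 + ((p - 3)*(-4))/2 = -3 + ((-3 + p)*(-4))/2 = -3 + (12 - 4*p)/2 = -3 + (6 - 2*p) = 3 - 2*p)
z(b) = 3
L(k) = 3*√k
I(-201) - L(84) = (3 - 2*(-201)) - 3*√84 = (3 + 402) - 3*2*√21 = 405 - 6*√21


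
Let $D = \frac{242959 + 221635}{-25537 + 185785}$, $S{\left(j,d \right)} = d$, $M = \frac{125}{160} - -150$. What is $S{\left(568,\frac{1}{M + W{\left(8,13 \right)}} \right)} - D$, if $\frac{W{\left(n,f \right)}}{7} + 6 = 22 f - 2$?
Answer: $- \frac{15583867841}{5376080028} \approx -2.8987$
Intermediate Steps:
$W{\left(n,f \right)} = -56 + 154 f$ ($W{\left(n,f \right)} = -42 + 7 \left(22 f - 2\right) = -42 + 7 \left(-2 + 22 f\right) = -42 + \left(-14 + 154 f\right) = -56 + 154 f$)
$M = \frac{4825}{32}$ ($M = 125 \cdot \frac{1}{160} + 150 = \frac{25}{32} + 150 = \frac{4825}{32} \approx 150.78$)
$D = \frac{232297}{80124}$ ($D = \frac{464594}{160248} = 464594 \cdot \frac{1}{160248} = \frac{232297}{80124} \approx 2.8992$)
$S{\left(568,\frac{1}{M + W{\left(8,13 \right)}} \right)} - D = \frac{1}{\frac{4825}{32} + \left(-56 + 154 \cdot 13\right)} - \frac{232297}{80124} = \frac{1}{\frac{4825}{32} + \left(-56 + 2002\right)} - \frac{232297}{80124} = \frac{1}{\frac{4825}{32} + 1946} - \frac{232297}{80124} = \frac{1}{\frac{67097}{32}} - \frac{232297}{80124} = \frac{32}{67097} - \frac{232297}{80124} = - \frac{15583867841}{5376080028}$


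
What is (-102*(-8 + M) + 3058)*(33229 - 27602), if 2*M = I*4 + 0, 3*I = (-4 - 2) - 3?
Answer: 25242722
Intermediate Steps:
I = -3 (I = ((-4 - 2) - 3)/3 = (-6 - 3)/3 = (⅓)*(-9) = -3)
M = -6 (M = (-3*4 + 0)/2 = (-12 + 0)/2 = (½)*(-12) = -6)
(-102*(-8 + M) + 3058)*(33229 - 27602) = (-102*(-8 - 6) + 3058)*(33229 - 27602) = (-102*(-14) + 3058)*5627 = (1428 + 3058)*5627 = 4486*5627 = 25242722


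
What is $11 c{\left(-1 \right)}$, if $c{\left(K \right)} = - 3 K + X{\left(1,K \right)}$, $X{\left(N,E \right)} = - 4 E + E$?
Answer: $66$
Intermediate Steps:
$X{\left(N,E \right)} = - 3 E$
$c{\left(K \right)} = - 6 K$ ($c{\left(K \right)} = - 3 K - 3 K = - 6 K$)
$11 c{\left(-1 \right)} = 11 \left(\left(-6\right) \left(-1\right)\right) = 11 \cdot 6 = 66$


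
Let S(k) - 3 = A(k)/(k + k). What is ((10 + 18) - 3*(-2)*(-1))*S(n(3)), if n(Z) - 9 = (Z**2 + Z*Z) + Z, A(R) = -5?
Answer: 385/6 ≈ 64.167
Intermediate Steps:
n(Z) = 9 + Z + 2*Z**2 (n(Z) = 9 + ((Z**2 + Z*Z) + Z) = 9 + ((Z**2 + Z**2) + Z) = 9 + (2*Z**2 + Z) = 9 + (Z + 2*Z**2) = 9 + Z + 2*Z**2)
S(k) = 3 - 5/(2*k) (S(k) = 3 - 5/(k + k) = 3 - 5*1/(2*k) = 3 - 5/(2*k))
((10 + 18) - 3*(-2)*(-1))*S(n(3)) = ((10 + 18) - 3*(-2)*(-1))*(3 - 5/(2*(9 + 3 + 2*3**2))) = (28 + 6*(-1))*(3 - 5/(2*(9 + 3 + 2*9))) = (28 - 6)*(3 - 5/(2*(9 + 3 + 18))) = 22*(3 - 5/2/30) = 22*(3 - 5/2*1/30) = 22*(3 - 1/12) = 22*(35/12) = 385/6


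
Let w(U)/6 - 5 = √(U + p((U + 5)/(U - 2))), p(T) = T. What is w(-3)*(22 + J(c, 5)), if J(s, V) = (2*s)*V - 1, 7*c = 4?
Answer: 5610/7 + 1122*I*√85/35 ≈ 801.43 + 295.55*I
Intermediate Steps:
c = 4/7 (c = (⅐)*4 = 4/7 ≈ 0.57143)
J(s, V) = -1 + 2*V*s (J(s, V) = 2*V*s - 1 = -1 + 2*V*s)
w(U) = 30 + 6*√(U + (5 + U)/(-2 + U)) (w(U) = 30 + 6*√(U + (U + 5)/(U - 2)) = 30 + 6*√(U + (5 + U)/(-2 + U)))
w(-3)*(22 + J(c, 5)) = (30 + 6*√((5 + (-3)² - 1*(-3))/(-2 - 3)))*(22 + (-1 + 2*5*(4/7))) = (30 + 6*√((5 + 9 + 3)/(-5)))*(22 + (-1 + 40/7)) = (30 + 6*√(-⅕*17))*(22 + 33/7) = (30 + 6*√(-17/5))*(187/7) = (30 + 6*(I*√85/5))*(187/7) = (30 + 6*I*√85/5)*(187/7) = 5610/7 + 1122*I*√85/35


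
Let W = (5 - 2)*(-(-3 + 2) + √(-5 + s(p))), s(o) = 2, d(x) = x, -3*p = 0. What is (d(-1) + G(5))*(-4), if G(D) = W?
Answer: -8 - 12*I*√3 ≈ -8.0 - 20.785*I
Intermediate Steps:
p = 0 (p = -⅓*0 = 0)
W = 3 + 3*I*√3 (W = (5 - 2)*(-(-3 + 2) + √(-5 + 2)) = 3*(-1*(-1) + √(-3)) = 3*(1 + I*√3) = 3 + 3*I*√3 ≈ 3.0 + 5.1962*I)
G(D) = 3 + 3*I*√3
(d(-1) + G(5))*(-4) = (-1 + (3 + 3*I*√3))*(-4) = (2 + 3*I*√3)*(-4) = -8 - 12*I*√3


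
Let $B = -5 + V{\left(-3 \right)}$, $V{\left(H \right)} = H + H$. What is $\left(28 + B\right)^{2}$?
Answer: $289$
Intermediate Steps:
$V{\left(H \right)} = 2 H$
$B = -11$ ($B = -5 + 2 \left(-3\right) = -5 - 6 = -11$)
$\left(28 + B\right)^{2} = \left(28 - 11\right)^{2} = 17^{2} = 289$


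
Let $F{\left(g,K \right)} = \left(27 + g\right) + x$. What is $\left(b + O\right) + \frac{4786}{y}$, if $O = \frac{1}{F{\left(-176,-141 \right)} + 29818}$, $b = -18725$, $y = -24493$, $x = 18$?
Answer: $- \frac{1945076167352}{103874813} \approx -18725.0$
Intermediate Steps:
$F{\left(g,K \right)} = 45 + g$ ($F{\left(g,K \right)} = \left(27 + g\right) + 18 = 45 + g$)
$O = \frac{1}{29687}$ ($O = \frac{1}{\left(45 - 176\right) + 29818} = \frac{1}{-131 + 29818} = \frac{1}{29687} \approx 3.3685 \cdot 10^{-5}$)
$\left(b + O\right) + \frac{4786}{y} = \left(-18725 + \frac{1}{29687}\right) + \frac{4786}{-24493} = - \frac{555889074}{29687} + 4786 \left(- \frac{1}{24493}\right) = - \frac{555889074}{29687} - \frac{4786}{24493} = - \frac{1945076167352}{103874813}$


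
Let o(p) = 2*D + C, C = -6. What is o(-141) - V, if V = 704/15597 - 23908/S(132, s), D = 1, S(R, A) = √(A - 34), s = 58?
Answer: -63092/15597 + 5977*√6/3 ≈ 4876.2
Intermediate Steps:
S(R, A) = √(-34 + A)
o(p) = -4 (o(p) = 2*1 - 6 = 2 - 6 = -4)
V = 704/15597 - 5977*√6/3 (V = 704/15597 - 23908/√(-34 + 58) = 704*(1/15597) - 23908*√6/12 = 704/15597 - 23908*√6/12 = 704/15597 - 5977*√6/3 ≈ -4880.2)
o(-141) - V = -4 - (704/15597 - 5977*√6/3) = -4 + (-704/15597 + 5977*√6/3) = -63092/15597 + 5977*√6/3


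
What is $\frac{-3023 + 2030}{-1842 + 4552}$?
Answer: $- \frac{993}{2710} \approx -0.36642$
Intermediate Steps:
$\frac{-3023 + 2030}{-1842 + 4552} = - \frac{993}{2710}$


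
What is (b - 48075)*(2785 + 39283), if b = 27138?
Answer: -880777716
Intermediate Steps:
(b - 48075)*(2785 + 39283) = (27138 - 48075)*(2785 + 39283) = -20937*42068 = -880777716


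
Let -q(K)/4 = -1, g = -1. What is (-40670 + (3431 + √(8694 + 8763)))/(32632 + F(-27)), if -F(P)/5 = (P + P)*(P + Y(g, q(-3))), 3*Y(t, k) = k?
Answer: -37239/25702 + 23*√33/25702 ≈ -1.4437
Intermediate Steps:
q(K) = 4 (q(K) = -4*(-1) = 4)
Y(t, k) = k/3
F(P) = -10*P*(4/3 + P) (F(P) = -5*(P + P)*(P + (⅓)*4) = -5*2*P*(P + 4/3) = -5*2*P*(4/3 + P) = -10*P*(4/3 + P))
(-40670 + (3431 + √(8694 + 8763)))/(32632 + F(-27)) = (-40670 + (3431 + √(8694 + 8763)))/(32632 - 10/3*(-27)*(4 + 3*(-27))) = (-40670 + (3431 + √17457))/(32632 - 10/3*(-27)*(4 - 81)) = (-40670 + (3431 + 23*√33))/(32632 - 10/3*(-27)*(-77)) = (-37239 + 23*√33)/(32632 - 6930) = (-37239 + 23*√33)/25702 = (-37239 + 23*√33)*(1/25702) = -37239/25702 + 23*√33/25702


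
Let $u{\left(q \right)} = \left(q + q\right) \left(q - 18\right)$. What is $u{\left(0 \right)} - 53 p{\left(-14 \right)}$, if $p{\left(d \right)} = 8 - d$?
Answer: $-1166$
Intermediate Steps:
$u{\left(q \right)} = 2 q \left(-18 + q\right)$
$u{\left(0 \right)} - 53 p{\left(-14 \right)} = 2 \cdot 0 \left(-18 + 0\right) - 53 \left(8 - -14\right) = 2 \cdot 0 \left(-18\right) - 53 \left(8 + 14\right) = 0 - 1166 = -1166$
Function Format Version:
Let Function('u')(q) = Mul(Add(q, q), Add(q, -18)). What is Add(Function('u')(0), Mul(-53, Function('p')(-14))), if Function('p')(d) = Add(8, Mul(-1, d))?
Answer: -1166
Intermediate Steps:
Function('u')(q) = Mul(2, q, Add(-18, q)) (Function('u')(q) = Mul(Mul(2, q), Add(-18, q)) = Mul(2, q, Add(-18, q)))
Add(Function('u')(0), Mul(-53, Function('p')(-14))) = Add(Mul(2, 0, Add(-18, 0)), Mul(-53, Add(8, Mul(-1, -14)))) = Add(Mul(2, 0, -18), Mul(-53, Add(8, 14))) = Add(0, Mul(-53, 22)) = Add(0, -1166) = -1166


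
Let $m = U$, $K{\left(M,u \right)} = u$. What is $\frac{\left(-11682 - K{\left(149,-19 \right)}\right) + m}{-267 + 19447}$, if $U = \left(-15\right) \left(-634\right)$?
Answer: $- \frac{2153}{19180} \approx -0.11225$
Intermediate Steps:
$U = 9510$
$m = 9510$
$\frac{\left(-11682 - K{\left(149,-19 \right)}\right) + m}{-267 + 19447} = \frac{\left(-11682 - -19\right) + 9510}{-267 + 19447} = \frac{\left(-11682 + 19\right) + 9510}{19180} = \left(-11663 + 9510\right) \frac{1}{19180} = \left(-2153\right) \frac{1}{19180} = - \frac{2153}{19180}$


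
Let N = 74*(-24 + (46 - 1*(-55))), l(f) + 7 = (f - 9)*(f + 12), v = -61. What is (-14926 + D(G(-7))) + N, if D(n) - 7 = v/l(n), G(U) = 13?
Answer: -857614/93 ≈ -9221.7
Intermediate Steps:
l(f) = -7 + (-9 + f)*(12 + f) (l(f) = -7 + (f - 9)*(f + 12) = -7 + (-9 + f)*(12 + f))
D(n) = 7 - 61/(-115 + n² + 3*n)
N = 5698 (N = 74*(-24 + (46 + 55)) = 74*(-24 + 101) = 74*77 = 5698)
(-14926 + D(G(-7))) + N = (-14926 + (-866 + 7*13² + 21*13)/(-115 + 13² + 3*13)) + 5698 = (-14926 + (-866 + 7*169 + 273)/(-115 + 169 + 39)) + 5698 = (-14926 + (-866 + 1183 + 273)/93) + 5698 = (-14926 + (1/93)*590) + 5698 = (-14926 + 590/93) + 5698 = -1387528/93 + 5698 = -857614/93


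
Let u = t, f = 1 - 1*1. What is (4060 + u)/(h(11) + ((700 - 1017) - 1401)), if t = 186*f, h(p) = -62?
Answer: -203/89 ≈ -2.2809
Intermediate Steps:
f = 0 (f = 1 - 1 = 0)
t = 0 (t = 186*0 = 0)
u = 0
(4060 + u)/(h(11) + ((700 - 1017) - 1401)) = (4060 + 0)/(-62 + ((700 - 1017) - 1401)) = 4060/(-62 + (-317 - 1401)) = 4060/(-62 - 1718) = 4060/(-1780) = 4060*(-1/1780) = -203/89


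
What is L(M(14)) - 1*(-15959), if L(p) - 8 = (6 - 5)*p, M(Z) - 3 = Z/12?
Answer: 95827/6 ≈ 15971.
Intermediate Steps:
M(Z) = 3 + Z/12
L(p) = 8 + p (L(p) = 8 + (6 - 5)*p = 8 + 1*p = 8 + p)
L(M(14)) - 1*(-15959) = (8 + (3 + (1/12)*14)) - 1*(-15959) = (8 + (3 + 7/6)) + 15959 = (8 + 25/6) + 15959 = 73/6 + 15959 = 95827/6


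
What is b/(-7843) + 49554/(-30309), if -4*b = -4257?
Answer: -51019197/28813756 ≈ -1.7707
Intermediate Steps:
b = 4257/4 (b = -1/4*(-4257) = 4257/4 ≈ 1064.3)
b/(-7843) + 49554/(-30309) = (4257/4)/(-7843) + 49554/(-30309) = (4257/4)*(-1/7843) + 49554*(-1/30309) = -387/2852 - 16518/10103 = -51019197/28813756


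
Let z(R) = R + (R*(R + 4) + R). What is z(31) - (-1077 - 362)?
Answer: 2586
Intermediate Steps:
z(R) = 2*R + R*(4 + R) (z(R) = R + (R*(4 + R) + R) = R + (R + R*(4 + R)) = 2*R + R*(4 + R))
z(31) - (-1077 - 362) = 31*(6 + 31) - (-1077 - 362) = 31*37 - 1*(-1439) = 1147 + 1439 = 2586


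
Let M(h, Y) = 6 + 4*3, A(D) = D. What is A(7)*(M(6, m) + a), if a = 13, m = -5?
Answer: 217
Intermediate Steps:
M(h, Y) = 18 (M(h, Y) = 6 + 12 = 18)
A(7)*(M(6, m) + a) = 7*(18 + 13) = 7*31 = 217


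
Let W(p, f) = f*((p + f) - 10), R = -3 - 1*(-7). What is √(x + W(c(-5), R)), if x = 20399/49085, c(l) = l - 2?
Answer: I*√124284250785/49085 ≈ 7.1822*I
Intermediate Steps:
c(l) = -2 + l
R = 4 (R = -3 + 7 = 4)
x = 20399/49085 (x = 20399*(1/49085) = 20399/49085 ≈ 0.41559)
W(p, f) = f*(-10 + f + p) (W(p, f) = f*((f + p) - 10) = f*(-10 + f + p))
√(x + W(c(-5), R)) = √(20399/49085 + 4*(-10 + 4 + (-2 - 5))) = √(20399/49085 + 4*(-10 + 4 - 7)) = √(20399/49085 + 4*(-13)) = √(20399/49085 - 52) = √(-2532021/49085) = I*√124284250785/49085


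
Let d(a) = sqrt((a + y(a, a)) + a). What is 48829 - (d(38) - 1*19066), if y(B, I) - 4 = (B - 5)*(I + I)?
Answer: 67895 - 2*sqrt(647) ≈ 67844.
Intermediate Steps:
y(B, I) = 4 + 2*I*(-5 + B) (y(B, I) = 4 + (B - 5)*(I + I) = 4 + (-5 + B)*(2*I) = 4 + 2*I*(-5 + B))
d(a) = sqrt(4 - 8*a + 2*a**2) (d(a) = sqrt((a + (4 - 10*a + 2*a*a)) + a) = sqrt((a + (4 - 10*a + 2*a**2)) + a) = sqrt((4 - 9*a + 2*a**2) + a) = sqrt(4 - 8*a + 2*a**2))
48829 - (d(38) - 1*19066) = 48829 - (sqrt(4 - 8*38 + 2*38**2) - 1*19066) = 48829 - (sqrt(4 - 304 + 2*1444) - 19066) = 48829 - (sqrt(4 - 304 + 2888) - 19066) = 48829 - (sqrt(2588) - 19066) = 48829 - (2*sqrt(647) - 19066) = 48829 - (-19066 + 2*sqrt(647)) = 48829 + (19066 - 2*sqrt(647)) = 67895 - 2*sqrt(647)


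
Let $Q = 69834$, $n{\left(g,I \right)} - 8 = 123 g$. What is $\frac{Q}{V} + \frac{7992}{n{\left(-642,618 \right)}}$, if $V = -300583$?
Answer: $- \frac{106975842}{320722061} \approx -0.33355$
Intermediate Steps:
$n{\left(g,I \right)} = 8 + 123 g$
$\frac{Q}{V} + \frac{7992}{n{\left(-642,618 \right)}} = \frac{69834}{-300583} + \frac{7992}{8 + 123 \left(-642\right)} = 69834 \left(- \frac{1}{300583}\right) + \frac{7992}{8 - 78966} = - \frac{69834}{300583} + \frac{7992}{-78958} = - \frac{69834}{300583} + 7992 \left(- \frac{1}{78958}\right) = - \frac{69834}{300583} - \frac{108}{1067} = - \frac{106975842}{320722061}$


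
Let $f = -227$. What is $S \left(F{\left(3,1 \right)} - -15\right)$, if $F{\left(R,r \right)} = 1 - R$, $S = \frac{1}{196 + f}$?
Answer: $- \frac{13}{31} \approx -0.41935$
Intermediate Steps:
$S = - \frac{1}{31}$ ($S = \frac{1}{196 - 227} = \frac{1}{-31} = - \frac{1}{31} \approx -0.032258$)
$S \left(F{\left(3,1 \right)} - -15\right) = - \frac{\left(1 - 3\right) - -15}{31} = - \frac{\left(1 - 3\right) + 15}{31} = - \frac{-2 + 15}{31} = \left(- \frac{1}{31}\right) 13 = - \frac{13}{31}$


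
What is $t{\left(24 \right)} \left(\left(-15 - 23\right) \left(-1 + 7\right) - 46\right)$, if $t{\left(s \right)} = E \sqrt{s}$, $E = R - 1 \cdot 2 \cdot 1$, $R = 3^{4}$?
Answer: $- 43292 \sqrt{6} \approx -1.0604 \cdot 10^{5}$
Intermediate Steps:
$R = 81$
$E = 79$ ($E = 81 - 1 \cdot 2 \cdot 1 = 81 - 2 \cdot 1 = 81 - 2 = 79$)
$t{\left(s \right)} = 79 \sqrt{s}$
$t{\left(24 \right)} \left(\left(-15 - 23\right) \left(-1 + 7\right) - 46\right) = 79 \sqrt{24} \left(\left(-15 - 23\right) \left(-1 + 7\right) - 46\right) = 79 \cdot 2 \sqrt{6} \left(\left(-38\right) 6 - 46\right) = 158 \sqrt{6} \left(-228 - 46\right) = 158 \sqrt{6} \left(-274\right) = - 43292 \sqrt{6}$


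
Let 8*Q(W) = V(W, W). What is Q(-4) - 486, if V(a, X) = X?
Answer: -973/2 ≈ -486.50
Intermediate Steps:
Q(W) = W/8
Q(-4) - 486 = (1/8)*(-4) - 486 = -1/2 - 486 = -973/2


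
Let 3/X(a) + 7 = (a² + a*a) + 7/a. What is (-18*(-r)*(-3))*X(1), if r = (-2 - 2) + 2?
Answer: 162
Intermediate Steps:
r = -2 (r = -4 + 2 = -2)
X(a) = 3/(-7 + 2*a² + 7/a) (X(a) = 3/(-7 + ((a² + a*a) + 7/a)) = 3/(-7 + ((a² + a²) + 7/a)) = 3/(-7 + (2*a² + 7/a)) = 3/(-7 + 2*a² + 7/a))
(-18*(-r)*(-3))*X(1) = (-18*(-1*(-2))*(-3))*(3*1/(7 - 7*1 + 2*1³)) = (-36*(-3))*(3*1/(7 - 7 + 2*1)) = (-18*(-6))*(3*1/(7 - 7 + 2)) = 108*(3*1/2) = 108*(3*1*(½)) = 108*(3/2) = 162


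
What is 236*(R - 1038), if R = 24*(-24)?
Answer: -380904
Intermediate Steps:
R = -576
236*(R - 1038) = 236*(-576 - 1038) = 236*(-1614) = -380904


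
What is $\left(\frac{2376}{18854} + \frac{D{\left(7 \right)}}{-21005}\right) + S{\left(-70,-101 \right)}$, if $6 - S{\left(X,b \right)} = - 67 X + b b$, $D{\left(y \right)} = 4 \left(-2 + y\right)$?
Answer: $- \frac{53589375165}{3600257} \approx -14885.0$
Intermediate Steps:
$D{\left(y \right)} = -8 + 4 y$
$S{\left(X,b \right)} = 6 - b^{2} + 67 X$ ($S{\left(X,b \right)} = 6 - \left(- 67 X + b b\right) = 6 - \left(- 67 X + b^{2}\right) = 6 - \left(b^{2} - 67 X\right) = 6 + \left(- b^{2} + 67 X\right) = 6 - b^{2} + 67 X$)
$\left(\frac{2376}{18854} + \frac{D{\left(7 \right)}}{-21005}\right) + S{\left(-70,-101 \right)} = \left(\frac{2376}{18854} + \frac{-8 + 4 \cdot 7}{-21005}\right) + \left(6 - \left(-101\right)^{2} + 67 \left(-70\right)\right) = \left(2376 \cdot \frac{1}{18854} + \left(-8 + 28\right) \left(- \frac{1}{21005}\right)\right) - 14885 = \left(\frac{108}{857} + 20 \left(- \frac{1}{21005}\right)\right) - 14885 = \left(\frac{108}{857} - \frac{4}{4201}\right) - 14885 = \frac{450280}{3600257} - 14885 = - \frac{53589375165}{3600257}$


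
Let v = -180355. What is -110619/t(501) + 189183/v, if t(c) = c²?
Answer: -7492867992/5029920595 ≈ -1.4897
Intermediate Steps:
-110619/t(501) + 189183/v = -110619/(501²) + 189183/(-180355) = -110619/251001 + 189183*(-1/180355) = -110619*1/251001 - 189183/180355 = -12291/27889 - 189183/180355 = -7492867992/5029920595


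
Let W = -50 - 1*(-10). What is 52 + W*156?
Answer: -6188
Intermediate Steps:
W = -40 (W = -50 + 10 = -40)
52 + W*156 = 52 - 40*156 = 52 - 6240 = -6188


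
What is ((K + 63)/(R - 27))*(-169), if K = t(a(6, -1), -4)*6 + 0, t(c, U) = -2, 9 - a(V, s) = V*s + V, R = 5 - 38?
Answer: 2873/20 ≈ 143.65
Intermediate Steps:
R = -33
a(V, s) = 9 - V - V*s (a(V, s) = 9 - (V*s + V) = 9 - (V + V*s) = 9 + (-V - V*s) = 9 - V - V*s)
K = -12 (K = -2*6 + 0 = -12 + 0 = -12)
((K + 63)/(R - 27))*(-169) = ((-12 + 63)/(-33 - 27))*(-169) = (51/(-60))*(-169) = (51*(-1/60))*(-169) = -17/20*(-169) = 2873/20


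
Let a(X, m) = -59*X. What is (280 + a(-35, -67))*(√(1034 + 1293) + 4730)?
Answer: 11091850 + 2345*√2327 ≈ 1.1205e+7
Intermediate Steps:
(280 + a(-35, -67))*(√(1034 + 1293) + 4730) = (280 - 59*(-35))*(√(1034 + 1293) + 4730) = (280 + 2065)*(√2327 + 4730) = 2345*(4730 + √2327) = 11091850 + 2345*√2327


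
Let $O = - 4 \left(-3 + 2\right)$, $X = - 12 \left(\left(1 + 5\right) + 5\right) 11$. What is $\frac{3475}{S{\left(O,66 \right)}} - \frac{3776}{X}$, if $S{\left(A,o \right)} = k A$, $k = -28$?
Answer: $- \frac{1155697}{40656} \approx -28.426$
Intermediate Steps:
$X = -1452$ ($X = - 12 \left(6 + 5\right) 11 = \left(-12\right) 11 \cdot 11 = \left(-132\right) 11 = -1452$)
$O = 4$ ($O = \left(-4\right) \left(-1\right) = 4$)
$S{\left(A,o \right)} = - 28 A$
$\frac{3475}{S{\left(O,66 \right)}} - \frac{3776}{X} = \frac{3475}{\left(-28\right) 4} - \frac{3776}{-1452} = \frac{3475}{-112} - - \frac{944}{363} = 3475 \left(- \frac{1}{112}\right) + \frac{944}{363} = - \frac{3475}{112} + \frac{944}{363} = - \frac{1155697}{40656}$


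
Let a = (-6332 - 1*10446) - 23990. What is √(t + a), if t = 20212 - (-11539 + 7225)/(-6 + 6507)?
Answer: I*√96525578138/2167 ≈ 143.37*I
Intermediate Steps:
a = -40768 (a = (-6332 - 10446) - 23990 = -16778 - 23990 = -40768)
t = 43800842/2167 (t = 20212 - (-4314)/6501 = 20212 - 1*(-1438/2167) = 20212 + 1438/2167 = 43800842/2167 ≈ 20213.)
√(t + a) = √(43800842/2167 - 40768) = √(-44543414/2167) = I*√96525578138/2167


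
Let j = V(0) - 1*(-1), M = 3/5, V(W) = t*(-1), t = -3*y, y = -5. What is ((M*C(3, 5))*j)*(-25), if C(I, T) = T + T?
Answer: 2100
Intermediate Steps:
t = 15 (t = -3*(-5) = 15)
V(W) = -15 (V(W) = 15*(-1) = -15)
C(I, T) = 2*T
M = ⅗ (M = 3*(⅕) = ⅗ ≈ 0.60000)
j = -14 (j = -15 - 1*(-1) = -15 + 1 = -14)
((M*C(3, 5))*j)*(-25) = ((3*(2*5)/5)*(-14))*(-25) = (((⅗)*10)*(-14))*(-25) = (6*(-14))*(-25) = -84*(-25) = 2100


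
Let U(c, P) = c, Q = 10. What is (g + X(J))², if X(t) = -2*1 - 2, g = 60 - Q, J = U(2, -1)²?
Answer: 2116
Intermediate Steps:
J = 4 (J = 2² = 4)
g = 50 (g = 60 - 1*10 = 60 - 10 = 50)
X(t) = -4 (X(t) = -2 - 2 = -4)
(g + X(J))² = (50 - 4)² = 46² = 2116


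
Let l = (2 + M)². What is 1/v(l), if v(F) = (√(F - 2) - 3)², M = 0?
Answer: (3 - √2)⁻² ≈ 0.39766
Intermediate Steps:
l = 4 (l = (2 + 0)² = 2² = 4)
v(F) = (-3 + √(-2 + F))² (v(F) = (√(-2 + F) - 3)² = (-3 + √(-2 + F))²)
1/v(l) = 1/((-3 + √(-2 + 4))²) = 1/((-3 + √2)²) = (-3 + √2)⁻²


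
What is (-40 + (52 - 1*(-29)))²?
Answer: 1681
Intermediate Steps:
(-40 + (52 - 1*(-29)))² = (-40 + (52 + 29))² = (-40 + 81)² = 41² = 1681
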